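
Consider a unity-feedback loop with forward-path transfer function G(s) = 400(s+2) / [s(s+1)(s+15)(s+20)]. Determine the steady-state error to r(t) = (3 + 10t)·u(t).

3.75

The open loop has one pole at the origin → type 1 system. By superposition:
  • 3: tracked with zero error.
  • 10t: e_ss = 10/K_v with K_v=8/3 → 3.75.
Total e_ss = 3.75.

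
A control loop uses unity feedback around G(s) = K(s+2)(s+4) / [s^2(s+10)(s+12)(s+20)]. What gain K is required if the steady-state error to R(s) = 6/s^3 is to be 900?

2

The open loop has two poles at the origin → type 2 system.
K_a = lim_{s→0} s^2·G(s) = K·2·4 / (10·12·20) = (1/300)·K.
e_ss = 6/K_a = 900 ⇒ K_a = 1/150 ⇒ K = (1/150)/(1/300) = 2.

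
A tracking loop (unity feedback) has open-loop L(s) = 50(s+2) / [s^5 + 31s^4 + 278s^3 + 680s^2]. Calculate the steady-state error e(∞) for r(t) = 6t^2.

81.6

The denominator has no term below 680s^2 — 2 poles at s=0, type 2.
K_a = lim_{s→0} s^2·L(s) = 50·2 / 680 = 5/34.
r(t) = 6t^2 gives R(s) = 12/s^3.
e_ss = 12/K_a = 12/(5/34) = 81.6.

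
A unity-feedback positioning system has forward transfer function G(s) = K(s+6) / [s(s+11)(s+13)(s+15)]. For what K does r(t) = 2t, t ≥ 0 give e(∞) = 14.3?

50

System type = 1 (one pole at s=0).
K_v = lim_{s→0} s·G(s) = K·6 / (11·13·15) = (2/715)·K.
e_ss = 2/K_v = 14.3 ⇒ K_v = 20/143 ⇒ K = (20/143)/(2/715) = 50.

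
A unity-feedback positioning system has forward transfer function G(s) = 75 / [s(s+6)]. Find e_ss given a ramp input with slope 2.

One free integrator in G(s): this is a type 1 system.
K_v = lim_{s→0} s·G(s) = 75 / (6) = 12.5.
e_ss = 2/K_v = 2/12.5 = 0.16.

0.16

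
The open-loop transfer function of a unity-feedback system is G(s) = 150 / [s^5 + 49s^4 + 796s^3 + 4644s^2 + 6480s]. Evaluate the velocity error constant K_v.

The denominator has no term below 6480s — 1 pole at s=0, type 1.
K_v = lim_{s→0} s·G(s) = 150 / 6480 = 5/216.

5/216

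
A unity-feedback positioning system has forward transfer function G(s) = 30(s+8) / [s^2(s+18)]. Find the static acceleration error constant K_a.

40/3

G(s) has two factors of s in the denominator, so the system is type 2.
K_a = lim_{s→0} s^2·G(s) = 30·8 / (18) = 40/3.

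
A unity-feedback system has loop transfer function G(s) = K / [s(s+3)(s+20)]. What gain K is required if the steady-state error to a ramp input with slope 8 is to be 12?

G(s) has one factor of s in the denominator, so the system is type 1.
K_v = lim_{s→0} s·G(s) = K / (3·20) = (1/60)·K.
e_ss = 8/K_v = 12 ⇒ K_v = 2/3 ⇒ K = (2/3)/(1/60) = 40.

40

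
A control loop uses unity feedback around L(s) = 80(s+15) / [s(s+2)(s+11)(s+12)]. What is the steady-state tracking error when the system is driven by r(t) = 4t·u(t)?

System type = 1 (one pole at s=0).
K_v = lim_{s→0} s·L(s) = 80·15 / (2·11·12) = 50/11.
e_ss = 4/K_v = 4/(50/11) = 0.88.

0.88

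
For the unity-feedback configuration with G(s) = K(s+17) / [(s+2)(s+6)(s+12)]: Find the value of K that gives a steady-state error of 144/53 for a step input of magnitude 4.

No free integrators in G(s): this is a type 0 system.
K_p = lim_{s→0} G(s) = K·17 / (2·6·12) = (17/144)·K.
e_ss = 4/(1 + K_p) = 144/53 ⇒ 1 + (17/144)·K = 53/36 ⇒ K = 4.

4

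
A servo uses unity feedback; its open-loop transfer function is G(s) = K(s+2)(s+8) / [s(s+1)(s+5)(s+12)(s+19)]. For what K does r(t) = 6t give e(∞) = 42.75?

The open loop has one pole at the origin → type 1 system.
K_v = lim_{s→0} s·G(s) = K·2·8 / (1·5·12·19) = (4/285)·K.
e_ss = 6/K_v = 42.75 ⇒ K_v = 8/57 ⇒ K = (8/57)/(4/285) = 10.

10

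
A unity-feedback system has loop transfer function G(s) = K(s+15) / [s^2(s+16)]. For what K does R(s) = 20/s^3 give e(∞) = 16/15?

Two free integrators in G(s): this is a type 2 system.
K_a = lim_{s→0} s^2·G(s) = K·15 / (16) = 0.9375·K.
e_ss = 20/K_a = 16/15 ⇒ K_a = 18.75 ⇒ K = 18.75/0.9375 = 20.

20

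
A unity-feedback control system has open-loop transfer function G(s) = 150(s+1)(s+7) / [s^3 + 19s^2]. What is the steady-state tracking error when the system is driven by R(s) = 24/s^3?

The denominator has no term below 19s^2 — 2 poles at s=0, type 2.
K_a = lim_{s→0} s^2·G(s) = 150·1·7 / 19 = 1050/19.
r(t) = 12t^2 gives R(s) = 24/s^3.
e_ss = 24/K_a = 24/(1050/19) = 76/175.

76/175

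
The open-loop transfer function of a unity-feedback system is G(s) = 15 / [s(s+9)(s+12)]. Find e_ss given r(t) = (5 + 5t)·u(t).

One free integrator in G(s): this is a type 1 system. Taking each input component in turn:
  • 5: tracked with zero error.
  • 5t: e_ss = 5/K_v with K_v=5/36 → 36.
Total e_ss = 36.

36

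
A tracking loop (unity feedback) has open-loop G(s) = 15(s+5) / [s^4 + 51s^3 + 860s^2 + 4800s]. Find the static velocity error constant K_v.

Lowest-order denominator term is 4800s, so the open loop has 1 pole at the origin → type 1 system.
K_v = lim_{s→0} s·G(s) = 15·5 / 4800 = 1/64.

1/64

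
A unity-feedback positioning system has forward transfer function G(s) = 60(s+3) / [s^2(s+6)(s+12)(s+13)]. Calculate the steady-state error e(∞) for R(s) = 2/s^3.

Two free integrators in G(s): this is a type 2 system.
K_a = lim_{s→0} s^2·G(s) = 60·3 / (6·12·13) = 5/26.
r(t) = t^2 gives R(s) = 2/s^3.
e_ss = 2/K_a = 2/(5/26) = 10.4.

10.4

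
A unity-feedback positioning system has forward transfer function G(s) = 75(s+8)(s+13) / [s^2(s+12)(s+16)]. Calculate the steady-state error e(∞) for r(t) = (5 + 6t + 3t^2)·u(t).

The open loop has two poles at the origin → type 2 system. By superposition:
  • 5: tracked with zero error.
  • 6t: tracked with zero error.
  • 3t^2: e_ss = 6/K_a with K_a=40.625 → 48/325.
Total e_ss = 48/325.

48/325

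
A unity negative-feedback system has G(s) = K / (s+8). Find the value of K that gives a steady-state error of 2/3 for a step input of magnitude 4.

40

System type = 0 (no poles at s=0).
K_p = lim_{s→0} G(s) = K / (8) = 0.125·K.
e_ss = 4/(1 + K_p) = 2/3 ⇒ 1 + 0.125·K = 6 ⇒ K = 40.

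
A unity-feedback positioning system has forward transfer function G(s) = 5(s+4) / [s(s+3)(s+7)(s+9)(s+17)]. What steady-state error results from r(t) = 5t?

803.25

The open loop has one pole at the origin → type 1 system.
K_v = lim_{s→0} s·G(s) = 5·4 / (3·7·9·17) = 20/3213.
e_ss = 5/K_v = 5/(20/3213) = 803.25.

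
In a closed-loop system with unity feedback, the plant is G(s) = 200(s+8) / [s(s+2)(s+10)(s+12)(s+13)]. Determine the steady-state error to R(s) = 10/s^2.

19.5

The open loop has one pole at the origin → type 1 system.
K_v = lim_{s→0} s·G(s) = 200·8 / (2·10·12·13) = 20/39.
e_ss = 10/K_v = 10/(20/39) = 19.5.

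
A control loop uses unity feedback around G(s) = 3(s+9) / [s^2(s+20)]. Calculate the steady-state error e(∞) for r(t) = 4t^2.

G(s) has two factors of s in the denominator, so the system is type 2.
K_a = lim_{s→0} s^2·G(s) = 3·9 / (20) = 1.35.
r(t) = 4t^2 gives R(s) = 8/s^3.
e_ss = 8/K_a = 8/1.35 = 160/27.

160/27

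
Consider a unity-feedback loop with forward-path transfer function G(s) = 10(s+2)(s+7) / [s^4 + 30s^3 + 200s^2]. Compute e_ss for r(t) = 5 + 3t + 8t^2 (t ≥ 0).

Factoring s^2 from the denominator leaves a polynomial with constant term 200, so the system is type 2. By superposition:
  • 5: tracked with zero error.
  • 3t: tracked with zero error.
  • 8t^2: e_ss = 16/K_a with K_a=0.7 → 160/7.
Total e_ss = 160/7.

160/7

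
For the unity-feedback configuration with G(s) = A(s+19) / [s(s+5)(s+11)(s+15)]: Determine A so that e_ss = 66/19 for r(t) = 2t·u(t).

System type = 1 (one pole at s=0).
K_v = lim_{s→0} s·G(s) = A·19 / (5·11·15) = (19/825)·A.
e_ss = 2/K_v = 66/19 ⇒ K_v = 19/33 ⇒ A = (19/33)/(19/825) = 25.

25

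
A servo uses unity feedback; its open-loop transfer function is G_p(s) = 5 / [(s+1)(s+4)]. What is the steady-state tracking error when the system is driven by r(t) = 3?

System type = 0 (no poles at s=0).
K_p = lim_{s→0} G_p(s) = 5 / (1·4) = 1.25.
e_ss = 3/(1 + K_p) = 3/2.25 = 4/3.

4/3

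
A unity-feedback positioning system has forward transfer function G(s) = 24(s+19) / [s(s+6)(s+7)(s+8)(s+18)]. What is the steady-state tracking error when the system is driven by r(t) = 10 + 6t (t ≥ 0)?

G(s) has one factor of s in the denominator, so the system is type 1. Taking each input component in turn:
  • 10: tracked with zero error.
  • 6t: e_ss = 6/K_v with K_v=19/252 → 1512/19.
Total e_ss = 1512/19.

1512/19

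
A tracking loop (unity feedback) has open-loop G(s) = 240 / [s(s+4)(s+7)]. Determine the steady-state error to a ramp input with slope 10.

7/6

The open loop has one pole at the origin → type 1 system.
K_v = lim_{s→0} s·G(s) = 240 / (4·7) = 60/7.
e_ss = 10/K_v = 10/(60/7) = 7/6.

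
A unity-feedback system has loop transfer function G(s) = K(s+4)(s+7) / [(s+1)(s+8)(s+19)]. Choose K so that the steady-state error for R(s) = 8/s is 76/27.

System type = 0 (no poles at s=0).
K_p = lim_{s→0} G(s) = K·4·7 / (1·8·19) = (7/38)·K.
e_ss = 8/(1 + K_p) = 76/27 ⇒ 1 + (7/38)·K = 54/19 ⇒ K = 10.

10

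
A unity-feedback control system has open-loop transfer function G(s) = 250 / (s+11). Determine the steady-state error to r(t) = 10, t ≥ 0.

110/261

System type = 0 (no poles at s=0).
K_p = lim_{s→0} G(s) = 250 / (11) = 250/11.
e_ss = 10/(1 + K_p) = 10/(261/11) = 110/261.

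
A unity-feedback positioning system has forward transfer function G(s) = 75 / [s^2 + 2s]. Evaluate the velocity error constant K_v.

Factoring s from the denominator leaves a polynomial with constant term 2, so the system is type 1.
K_v = lim_{s→0} s·G(s) = 75 / 2 = 37.5.

37.5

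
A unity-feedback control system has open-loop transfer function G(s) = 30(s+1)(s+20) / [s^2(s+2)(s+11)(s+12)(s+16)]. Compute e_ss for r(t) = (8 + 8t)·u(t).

0

The open loop has two poles at the origin → type 2 system. Treating each term separately:
  • 8: tracked with zero error.
  • 8t: tracked with zero error.
Total e_ss = 0.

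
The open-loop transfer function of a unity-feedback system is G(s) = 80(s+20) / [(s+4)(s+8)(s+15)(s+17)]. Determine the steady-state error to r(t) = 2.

102/61

No free integrators in G(s): this is a type 0 system.
K_p = lim_{s→0} G(s) = 80·20 / (4·8·15·17) = 10/51.
e_ss = 2/(1 + K_p) = 2/(61/51) = 102/61.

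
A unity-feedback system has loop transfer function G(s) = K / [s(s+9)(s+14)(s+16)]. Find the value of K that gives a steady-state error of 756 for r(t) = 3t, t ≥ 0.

G(s) has one factor of s in the denominator, so the system is type 1.
K_v = lim_{s→0} s·G(s) = K / (9·14·16) = (1/2016)·K.
e_ss = 3/K_v = 756 ⇒ K_v = 1/252 ⇒ K = (1/252)/(1/2016) = 8.

8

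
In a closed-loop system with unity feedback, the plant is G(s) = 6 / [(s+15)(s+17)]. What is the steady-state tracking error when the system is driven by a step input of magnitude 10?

850/87

The open loop has no poles at the origin → type 0 system.
K_p = lim_{s→0} G(s) = 6 / (15·17) = 2/85.
e_ss = 10/(1 + K_p) = 10/(87/85) = 850/87.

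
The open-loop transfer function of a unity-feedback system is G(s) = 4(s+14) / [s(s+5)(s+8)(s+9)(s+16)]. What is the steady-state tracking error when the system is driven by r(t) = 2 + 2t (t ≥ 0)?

1440/7

The open loop has one pole at the origin → type 1 system. Treating each term separately:
  • 2: tracked with zero error.
  • 2t: e_ss = 2/K_v with K_v=7/720 → 1440/7.
Total e_ss = 1440/7.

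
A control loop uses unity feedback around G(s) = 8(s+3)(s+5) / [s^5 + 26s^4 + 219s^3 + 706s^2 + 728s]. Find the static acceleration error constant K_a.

0

The denominator has no term below 728s — 1 pole at s=0, type 1.
K_a = lim_{s→0} s^2·G(s) = 0 (the extra factor of s kills the finite limit).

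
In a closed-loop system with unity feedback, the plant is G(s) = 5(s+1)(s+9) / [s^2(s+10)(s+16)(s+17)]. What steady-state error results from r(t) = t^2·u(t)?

The open loop has two poles at the origin → type 2 system.
K_a = lim_{s→0} s^2·G(s) = 5·1·9 / (10·16·17) = 9/544.
r(t) = t^2 gives R(s) = 2/s^3.
e_ss = 2/K_a = 2/(9/544) = 1088/9.

1088/9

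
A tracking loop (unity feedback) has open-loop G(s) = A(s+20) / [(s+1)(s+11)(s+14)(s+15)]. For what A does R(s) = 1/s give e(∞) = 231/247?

No free integrators in G(s): this is a type 0 system.
K_p = lim_{s→0} G(s) = A·20 / (1·11·14·15) = (2/231)·A.
e_ss = 1/(1 + K_p) = 231/247 ⇒ 1 + (2/231)·A = 247/231 ⇒ A = 8.

8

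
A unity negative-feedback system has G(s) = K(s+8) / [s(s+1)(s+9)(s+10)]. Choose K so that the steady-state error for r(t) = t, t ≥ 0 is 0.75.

15

G(s) has one factor of s in the denominator, so the system is type 1.
K_v = lim_{s→0} s·G(s) = K·8 / (1·9·10) = (4/45)·K.
e_ss = 1/K_v = 0.75 ⇒ K_v = 4/3 ⇒ K = (4/3)/(4/45) = 15.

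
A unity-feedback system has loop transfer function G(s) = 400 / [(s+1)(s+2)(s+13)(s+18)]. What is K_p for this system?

No free integrators in G(s): this is a type 0 system.
K_p = lim_{s→0} G(s) = 400 / (1·2·13·18) = 100/117.

100/117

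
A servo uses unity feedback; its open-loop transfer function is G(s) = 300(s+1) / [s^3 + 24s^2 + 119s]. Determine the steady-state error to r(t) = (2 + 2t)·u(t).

119/150

Factoring s from the denominator leaves a polynomial with constant term 119, so the system is type 1. Treating each term separately:
  • 2: tracked with zero error.
  • 2t: e_ss = 2/K_v with K_v=300/119 → 119/150.
Total e_ss = 119/150.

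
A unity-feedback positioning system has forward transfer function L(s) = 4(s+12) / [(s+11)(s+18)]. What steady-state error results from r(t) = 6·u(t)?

System type = 0 (no poles at s=0).
K_p = lim_{s→0} L(s) = 4·12 / (11·18) = 8/33.
e_ss = 6/(1 + K_p) = 6/(41/33) = 198/41.

198/41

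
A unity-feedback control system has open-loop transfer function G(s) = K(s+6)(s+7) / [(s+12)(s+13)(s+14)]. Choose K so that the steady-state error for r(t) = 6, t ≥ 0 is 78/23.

40

No free integrators in G(s): this is a type 0 system.
K_p = lim_{s→0} G(s) = K·6·7 / (12·13·14) = (1/52)·K.
e_ss = 6/(1 + K_p) = 78/23 ⇒ 1 + (1/52)·K = 23/13 ⇒ K = 40.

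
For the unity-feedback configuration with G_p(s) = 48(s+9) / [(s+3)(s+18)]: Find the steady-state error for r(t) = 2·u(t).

No free integrators in G_p(s): this is a type 0 system.
K_p = lim_{s→0} G_p(s) = 48·9 / (3·18) = 8.
e_ss = 2/(1 + K_p) = 2/9.

2/9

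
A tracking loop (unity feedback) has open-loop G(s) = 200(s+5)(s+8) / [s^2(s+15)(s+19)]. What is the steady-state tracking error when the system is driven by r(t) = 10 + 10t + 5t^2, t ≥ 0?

57/160

G(s) has two factors of s in the denominator, so the system is type 2. Treating each term separately:
  • 10: tracked with zero error.
  • 10t: tracked with zero error.
  • 5t^2: e_ss = 10/K_a with K_a=1600/57 → 57/160.
Total e_ss = 57/160.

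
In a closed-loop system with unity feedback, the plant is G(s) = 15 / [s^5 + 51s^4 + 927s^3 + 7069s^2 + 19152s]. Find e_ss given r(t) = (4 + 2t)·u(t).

2553.6

The denominator has no term below 19152s — 1 pole at s=0, type 1. Treating each term separately:
  • 4: tracked with zero error.
  • 2t: e_ss = 2/K_v with K_v=5/6384 → 2553.6.
Total e_ss = 2553.6.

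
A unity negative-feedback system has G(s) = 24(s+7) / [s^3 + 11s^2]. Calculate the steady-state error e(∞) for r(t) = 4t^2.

11/21

Lowest-order denominator term is 11s^2, so the open loop has 2 poles at the origin → type 2 system.
K_a = lim_{s→0} s^2·G(s) = 24·7 / 11 = 168/11.
r(t) = 4t^2 gives R(s) = 8/s^3.
e_ss = 8/K_a = 8/(168/11) = 11/21.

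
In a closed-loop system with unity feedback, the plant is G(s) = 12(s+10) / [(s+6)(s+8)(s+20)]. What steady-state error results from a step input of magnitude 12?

32/3

G(s) has no factors of s in the denominator, so the system is type 0.
K_p = lim_{s→0} G(s) = 12·10 / (6·8·20) = 0.125.
e_ss = 12/(1 + K_p) = 12/1.125 = 32/3.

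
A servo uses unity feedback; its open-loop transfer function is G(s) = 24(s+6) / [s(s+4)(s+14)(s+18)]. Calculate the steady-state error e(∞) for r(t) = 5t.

G(s) has one factor of s in the denominator, so the system is type 1.
K_v = lim_{s→0} s·G(s) = 24·6 / (4·14·18) = 1/7.
e_ss = 5/K_v = 5/(1/7) = 35.

35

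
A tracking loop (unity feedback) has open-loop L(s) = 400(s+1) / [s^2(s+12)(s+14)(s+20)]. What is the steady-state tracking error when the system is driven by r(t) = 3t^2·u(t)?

System type = 2 (two poles at s=0).
K_a = lim_{s→0} s^2·L(s) = 400·1 / (12·14·20) = 5/42.
r(t) = 3t^2 gives R(s) = 6/s^3.
e_ss = 6/K_a = 6/(5/42) = 50.4.

50.4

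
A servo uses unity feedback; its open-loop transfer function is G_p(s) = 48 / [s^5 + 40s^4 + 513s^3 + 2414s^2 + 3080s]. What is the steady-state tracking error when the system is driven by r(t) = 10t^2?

Lowest-order denominator term is 3080s, so the open loop has 1 pole at the origin → type 1 system.
For a type-1 system K_a = 0, so e_ss to a parabolic input is unbounded.

infinity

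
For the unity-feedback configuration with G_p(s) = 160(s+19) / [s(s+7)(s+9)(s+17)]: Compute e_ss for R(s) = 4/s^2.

G_p(s) has one factor of s in the denominator, so the system is type 1.
K_v = lim_{s→0} s·G_p(s) = 160·19 / (7·9·17) = 3040/1071.
e_ss = 4/K_v = 4/(3040/1071) = 1071/760.

1071/760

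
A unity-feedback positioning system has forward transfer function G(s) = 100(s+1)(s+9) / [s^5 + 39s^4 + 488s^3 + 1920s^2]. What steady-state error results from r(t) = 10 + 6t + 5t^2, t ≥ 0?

64/3

The denominator has no term below 1920s^2 — 2 poles at s=0, type 2. By superposition:
  • 10: tracked with zero error.
  • 6t: tracked with zero error.
  • 5t^2: e_ss = 10/K_a with K_a=15/32 → 64/3.
Total e_ss = 64/3.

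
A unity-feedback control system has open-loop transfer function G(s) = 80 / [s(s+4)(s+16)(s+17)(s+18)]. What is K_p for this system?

K_p = lim_{s→0} G(s); with 1 pole at the origin the limit diverges, so K_p = ∞.

infinity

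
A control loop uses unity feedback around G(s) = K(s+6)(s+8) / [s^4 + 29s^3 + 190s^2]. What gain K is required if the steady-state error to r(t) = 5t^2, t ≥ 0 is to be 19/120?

250

Factoring s^2 from the denominator leaves a polynomial with constant term 190, so the system is type 2.
K_a = lim_{s→0} s^2·G(s) = K·6·8 / 190 = (24/95)·K.
e_ss = 10/K_a = 19/120 ⇒ K_a = 1200/19 ⇒ K = (1200/19)/(24/95) = 250.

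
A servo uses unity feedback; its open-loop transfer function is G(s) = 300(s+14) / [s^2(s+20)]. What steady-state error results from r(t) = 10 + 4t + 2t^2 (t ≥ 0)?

2/105

System type = 2 (two poles at s=0). Treating each term separately:
  • 10: tracked with zero error.
  • 4t: tracked with zero error.
  • 2t^2: e_ss = 4/K_a with K_a=210 → 2/105.
Total e_ss = 2/105.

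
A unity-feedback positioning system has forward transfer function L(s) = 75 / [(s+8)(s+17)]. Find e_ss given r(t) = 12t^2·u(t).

infinity

System type = 0 (no poles at s=0).
K_a = lim_{s→0} s^2·L(s) = 0; the steady-state error to this parabolic input grows without bound.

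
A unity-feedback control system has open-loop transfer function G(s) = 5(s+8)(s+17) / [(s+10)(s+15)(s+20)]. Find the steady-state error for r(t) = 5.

375/92

No free integrators in G(s): this is a type 0 system.
K_p = lim_{s→0} G(s) = 5·8·17 / (10·15·20) = 17/75.
e_ss = 5/(1 + K_p) = 5/(92/75) = 375/92.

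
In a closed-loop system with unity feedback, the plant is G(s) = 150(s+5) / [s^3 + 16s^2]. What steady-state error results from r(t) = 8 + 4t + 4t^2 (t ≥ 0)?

64/375

Lowest-order denominator term is 16s^2, so the open loop has 2 poles at the origin → type 2 system. By superposition:
  • 8: tracked with zero error.
  • 4t: tracked with zero error.
  • 4t^2: e_ss = 8/K_a with K_a=46.875 → 64/375.
Total e_ss = 64/375.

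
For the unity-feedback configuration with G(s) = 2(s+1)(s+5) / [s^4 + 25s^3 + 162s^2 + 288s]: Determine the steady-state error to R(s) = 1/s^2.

28.8

Factoring s from the denominator leaves a polynomial with constant term 288, so the system is type 1.
K_v = lim_{s→0} s·G(s) = 2·1·5 / 288 = 5/144.
e_ss = 1/K_v = 1/(5/144) = 28.8.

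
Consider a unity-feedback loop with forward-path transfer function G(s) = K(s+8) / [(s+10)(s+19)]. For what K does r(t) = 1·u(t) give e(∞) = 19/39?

G(s) has no factors of s in the denominator, so the system is type 0.
K_p = lim_{s→0} G(s) = K·8 / (10·19) = (4/95)·K.
e_ss = 1/(1 + K_p) = 19/39 ⇒ 1 + (4/95)·K = 39/19 ⇒ K = 25.

25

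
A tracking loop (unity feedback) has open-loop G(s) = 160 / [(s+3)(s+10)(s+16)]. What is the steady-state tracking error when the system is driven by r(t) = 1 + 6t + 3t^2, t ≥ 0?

infinity

System type = 0 (no poles at s=0). Taking each input component in turn:
  • 1: e_ss = 1/(1+K_p) with K_p=1/3 → 0.75.
  • 6t: a type-0 system cannot track it, e_ss → ∞.
  • 3t^2: a type-0 system cannot track it, e_ss → ∞.
The unbounded component dominates.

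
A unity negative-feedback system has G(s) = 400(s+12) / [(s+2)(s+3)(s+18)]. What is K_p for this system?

400/9

System type = 0 (no poles at s=0).
K_p = lim_{s→0} G(s) = 400·12 / (2·3·18) = 400/9.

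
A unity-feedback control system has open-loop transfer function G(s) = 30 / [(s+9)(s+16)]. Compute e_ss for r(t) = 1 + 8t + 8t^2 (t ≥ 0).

infinity

G(s) has no factors of s in the denominator, so the system is type 0. Treating each term separately:
  • 1: e_ss = 1/(1+K_p) with K_p=5/24 → 24/29.
  • 8t: a type-0 system cannot track it, e_ss → ∞.
  • 8t^2: a type-0 system cannot track it, e_ss → ∞.
The unbounded component dominates.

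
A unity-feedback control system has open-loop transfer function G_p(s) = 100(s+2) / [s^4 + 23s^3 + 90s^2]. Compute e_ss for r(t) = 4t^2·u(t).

Factoring s^2 from the denominator leaves a polynomial with constant term 90, so the system is type 2.
K_a = lim_{s→0} s^2·G_p(s) = 100·2 / 90 = 20/9.
r(t) = 4t^2 gives R(s) = 8/s^3.
e_ss = 8/K_a = 8/(20/9) = 3.6.

3.6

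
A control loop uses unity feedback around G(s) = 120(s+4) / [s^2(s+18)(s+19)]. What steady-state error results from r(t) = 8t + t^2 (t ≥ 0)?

1.425

The open loop has two poles at the origin → type 2 system. By superposition:
  • 8t: tracked with zero error.
  • t^2: e_ss = 2/K_a with K_a=80/57 → 1.425.
Total e_ss = 1.425.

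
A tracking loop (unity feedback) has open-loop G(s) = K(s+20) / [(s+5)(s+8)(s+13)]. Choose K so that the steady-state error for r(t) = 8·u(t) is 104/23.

No free integrators in G(s): this is a type 0 system.
K_p = lim_{s→0} G(s) = K·20 / (5·8·13) = (1/26)·K.
e_ss = 8/(1 + K_p) = 104/23 ⇒ 1 + (1/26)·K = 23/13 ⇒ K = 20.

20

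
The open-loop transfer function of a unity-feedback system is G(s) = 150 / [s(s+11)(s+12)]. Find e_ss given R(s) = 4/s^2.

G(s) has one factor of s in the denominator, so the system is type 1.
K_v = lim_{s→0} s·G(s) = 150 / (11·12) = 25/22.
e_ss = 4/K_v = 4/(25/22) = 3.52.

3.52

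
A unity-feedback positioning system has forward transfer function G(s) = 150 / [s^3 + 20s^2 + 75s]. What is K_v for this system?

2

Factoring s from the denominator leaves a polynomial with constant term 75, so the system is type 1.
K_v = lim_{s→0} s·G(s) = 150 / 75 = 2.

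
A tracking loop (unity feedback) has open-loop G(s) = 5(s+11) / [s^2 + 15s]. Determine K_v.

Lowest-order denominator term is 15s, so the open loop has 1 pole at the origin → type 1 system.
K_v = lim_{s→0} s·G(s) = 5·11 / 15 = 11/3.

11/3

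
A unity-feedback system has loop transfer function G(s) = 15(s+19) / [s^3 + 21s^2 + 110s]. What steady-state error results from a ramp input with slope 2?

44/57

Factoring s from the denominator leaves a polynomial with constant term 110, so the system is type 1.
K_v = lim_{s→0} s·G(s) = 15·19 / 110 = 57/22.
e_ss = 2/K_v = 2/(57/22) = 44/57.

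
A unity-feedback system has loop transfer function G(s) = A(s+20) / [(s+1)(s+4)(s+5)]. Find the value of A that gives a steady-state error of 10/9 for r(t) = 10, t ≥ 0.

8

No free integrators in G(s): this is a type 0 system.
K_p = lim_{s→0} G(s) = A·20 / (1·4·5) = 1·A.
e_ss = 10/(1 + K_p) = 10/9 ⇒ 1 + 1·A = 9 ⇒ A = 8.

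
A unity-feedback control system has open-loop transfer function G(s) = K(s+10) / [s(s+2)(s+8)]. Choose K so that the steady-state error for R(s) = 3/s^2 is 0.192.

G(s) has one factor of s in the denominator, so the system is type 1.
K_v = lim_{s→0} s·G(s) = K·10 / (2·8) = 0.625·K.
e_ss = 3/K_v = 0.192 ⇒ K_v = 15.625 ⇒ K = 15.625/0.625 = 25.

25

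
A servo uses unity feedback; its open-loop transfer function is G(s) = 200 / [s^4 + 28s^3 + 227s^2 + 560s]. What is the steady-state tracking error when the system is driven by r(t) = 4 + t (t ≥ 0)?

2.8

Lowest-order denominator term is 560s, so the open loop has 1 pole at the origin → type 1 system. By superposition:
  • 4: tracked with zero error.
  • t: e_ss = 1/K_v with K_v=5/14 → 2.8.
Total e_ss = 2.8.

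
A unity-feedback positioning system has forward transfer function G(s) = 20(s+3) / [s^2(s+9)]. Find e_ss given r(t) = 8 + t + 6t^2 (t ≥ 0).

1.8

System type = 2 (two poles at s=0). By superposition:
  • 8: tracked with zero error.
  • t: tracked with zero error.
  • 6t^2: e_ss = 12/K_a with K_a=20/3 → 1.8.
Total e_ss = 1.8.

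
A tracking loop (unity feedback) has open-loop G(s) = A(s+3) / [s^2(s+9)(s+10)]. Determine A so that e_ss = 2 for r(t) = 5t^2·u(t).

The open loop has two poles at the origin → type 2 system.
K_a = lim_{s→0} s^2·G(s) = A·3 / (9·10) = (1/30)·A.
e_ss = 10/K_a = 2 ⇒ K_a = 5 ⇒ A = 5/(1/30) = 150.

150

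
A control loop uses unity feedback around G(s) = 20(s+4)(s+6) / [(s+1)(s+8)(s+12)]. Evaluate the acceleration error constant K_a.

The open loop has no poles at the origin → type 0 system.
K_a = lim_{s→0} s^2·G(s) = 0 (the extra factor of s kills the finite limit).

0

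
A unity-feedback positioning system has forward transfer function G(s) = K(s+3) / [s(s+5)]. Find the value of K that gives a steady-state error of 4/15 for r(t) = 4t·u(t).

The open loop has one pole at the origin → type 1 system.
K_v = lim_{s→0} s·G(s) = K·3 / (5) = 0.6·K.
e_ss = 4/K_v = 4/15 ⇒ K_v = 15 ⇒ K = 15/0.6 = 25.

25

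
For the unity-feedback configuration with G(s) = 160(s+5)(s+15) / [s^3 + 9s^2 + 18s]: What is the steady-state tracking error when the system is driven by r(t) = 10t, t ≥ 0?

The denominator has no term below 18s — 1 pole at s=0, type 1.
K_v = lim_{s→0} s·G(s) = 160·5·15 / 18 = 2000/3.
e_ss = 10/K_v = 10/(2000/3) = 0.015.

0.015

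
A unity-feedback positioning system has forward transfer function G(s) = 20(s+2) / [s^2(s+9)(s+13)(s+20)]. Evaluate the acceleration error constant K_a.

The open loop has two poles at the origin → type 2 system.
K_a = lim_{s→0} s^2·G(s) = 20·2 / (9·13·20) = 2/117.

2/117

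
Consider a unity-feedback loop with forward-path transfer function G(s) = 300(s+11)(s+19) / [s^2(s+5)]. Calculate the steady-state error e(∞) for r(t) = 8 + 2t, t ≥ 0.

0

The open loop has two poles at the origin → type 2 system. Taking each input component in turn:
  • 8: tracked with zero error.
  • 2t: tracked with zero error.
Total e_ss = 0.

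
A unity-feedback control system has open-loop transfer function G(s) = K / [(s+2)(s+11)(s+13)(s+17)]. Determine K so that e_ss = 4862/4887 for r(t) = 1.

G(s) has no factors of s in the denominator, so the system is type 0.
K_p = lim_{s→0} G(s) = K / (2·11·13·17) = (1/4862)·K.
e_ss = 1/(1 + K_p) = 4862/4887 ⇒ 1 + (1/4862)·K = 4887/4862 ⇒ K = 25.

25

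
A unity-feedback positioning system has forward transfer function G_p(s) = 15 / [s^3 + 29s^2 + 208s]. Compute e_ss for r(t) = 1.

The denominator has no term below 208s — 1 pole at s=0, type 1.
K_p = ∞ for a type-1 system; e_ss to a step is zero.

0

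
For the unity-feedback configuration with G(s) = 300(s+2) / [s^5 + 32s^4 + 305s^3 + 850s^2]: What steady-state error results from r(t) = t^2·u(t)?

Factoring s^2 from the denominator leaves a polynomial with constant term 850, so the system is type 2.
K_a = lim_{s→0} s^2·G(s) = 300·2 / 850 = 12/17.
r(t) = t^2 gives R(s) = 2/s^3.
e_ss = 2/K_a = 2/(12/17) = 17/6.

17/6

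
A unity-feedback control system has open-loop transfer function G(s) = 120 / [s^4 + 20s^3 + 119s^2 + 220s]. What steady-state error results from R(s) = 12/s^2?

22

The denominator has no term below 220s — 1 pole at s=0, type 1.
K_v = lim_{s→0} s·G(s) = 120 / 220 = 6/11.
e_ss = 12/K_v = 12/(6/11) = 22.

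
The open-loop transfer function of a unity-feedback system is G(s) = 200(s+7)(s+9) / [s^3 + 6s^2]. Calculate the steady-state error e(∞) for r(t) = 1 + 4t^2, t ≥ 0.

2/525

The denominator has no term below 6s^2 — 2 poles at s=0, type 2. Treating each term separately:
  • 1: tracked with zero error.
  • 4t^2: e_ss = 8/K_a with K_a=2100 → 2/525.
Total e_ss = 2/525.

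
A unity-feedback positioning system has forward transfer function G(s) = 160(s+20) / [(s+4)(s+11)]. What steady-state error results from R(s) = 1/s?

G(s) has no factors of s in the denominator, so the system is type 0.
K_p = lim_{s→0} G(s) = 160·20 / (4·11) = 800/11.
e_ss = 1/(1 + K_p) = 1/(811/11) = 11/811.

11/811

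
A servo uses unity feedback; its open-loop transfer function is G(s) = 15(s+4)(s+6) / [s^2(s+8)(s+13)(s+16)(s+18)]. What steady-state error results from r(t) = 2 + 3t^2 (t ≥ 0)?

The open loop has two poles at the origin → type 2 system. By superposition:
  • 2: tracked with zero error.
  • 3t^2: e_ss = 6/K_a with K_a=5/416 → 499.2.
Total e_ss = 499.2.

499.2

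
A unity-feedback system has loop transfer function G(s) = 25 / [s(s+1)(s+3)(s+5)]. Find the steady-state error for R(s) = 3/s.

0

G(s) has one factor of s in the denominator, so the system is type 1.
K_p = ∞ for a type-1 system; e_ss to a step is zero.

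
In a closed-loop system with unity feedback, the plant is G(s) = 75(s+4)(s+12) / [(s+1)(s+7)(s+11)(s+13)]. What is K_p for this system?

3600/1001

The open loop has no poles at the origin → type 0 system.
K_p = lim_{s→0} G(s) = 75·4·12 / (1·7·11·13) = 3600/1001.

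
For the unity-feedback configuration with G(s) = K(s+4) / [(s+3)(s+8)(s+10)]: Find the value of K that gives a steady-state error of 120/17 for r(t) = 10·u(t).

G(s) has no factors of s in the denominator, so the system is type 0.
K_p = lim_{s→0} G(s) = K·4 / (3·8·10) = (1/60)·K.
e_ss = 10/(1 + K_p) = 120/17 ⇒ 1 + (1/60)·K = 17/12 ⇒ K = 25.

25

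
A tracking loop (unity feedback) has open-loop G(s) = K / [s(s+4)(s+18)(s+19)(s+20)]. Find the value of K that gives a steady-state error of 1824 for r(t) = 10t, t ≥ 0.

150

The open loop has one pole at the origin → type 1 system.
K_v = lim_{s→0} s·G(s) = K / (4·18·19·20) = (1/27360)·K.
e_ss = 10/K_v = 1824 ⇒ K_v = 5/912 ⇒ K = (5/912)/(1/27360) = 150.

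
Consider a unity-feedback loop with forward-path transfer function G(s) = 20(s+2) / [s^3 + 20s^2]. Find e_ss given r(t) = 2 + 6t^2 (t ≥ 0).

6

Factoring s^2 from the denominator leaves a polynomial with constant term 20, so the system is type 2. Taking each input component in turn:
  • 2: tracked with zero error.
  • 6t^2: e_ss = 12/K_a with K_a=2 → 6.
Total e_ss = 6.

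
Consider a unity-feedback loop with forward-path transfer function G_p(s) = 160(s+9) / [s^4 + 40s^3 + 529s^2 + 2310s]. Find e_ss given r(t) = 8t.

The denominator has no term below 2310s — 1 pole at s=0, type 1.
K_v = lim_{s→0} s·G_p(s) = 160·9 / 2310 = 48/77.
e_ss = 8/K_v = 8/(48/77) = 77/6.

77/6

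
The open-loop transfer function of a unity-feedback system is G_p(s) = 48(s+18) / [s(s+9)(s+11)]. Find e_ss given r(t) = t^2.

The open loop has one pole at the origin → type 1 system.
For a type-1 system K_a = 0, so e_ss to a parabolic input is unbounded.

infinity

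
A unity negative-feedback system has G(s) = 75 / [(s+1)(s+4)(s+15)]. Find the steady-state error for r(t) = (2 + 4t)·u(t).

infinity

No free integrators in G(s): this is a type 0 system. Taking each input component in turn:
  • 2: e_ss = 2/(1+K_p) with K_p=1.25 → 8/9.
  • 4t: a type-0 system cannot track it, e_ss → ∞.
The unbounded component dominates.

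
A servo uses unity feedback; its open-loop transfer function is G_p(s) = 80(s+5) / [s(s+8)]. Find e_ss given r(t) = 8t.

G_p(s) has one factor of s in the denominator, so the system is type 1.
K_v = lim_{s→0} s·G_p(s) = 80·5 / (8) = 50.
e_ss = 8/K_v = 8/50 = 0.16.

0.16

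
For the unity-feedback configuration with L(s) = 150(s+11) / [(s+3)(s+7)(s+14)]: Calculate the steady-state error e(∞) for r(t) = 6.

System type = 0 (no poles at s=0).
K_p = lim_{s→0} L(s) = 150·11 / (3·7·14) = 275/49.
e_ss = 6/(1 + K_p) = 6/(324/49) = 49/54.

49/54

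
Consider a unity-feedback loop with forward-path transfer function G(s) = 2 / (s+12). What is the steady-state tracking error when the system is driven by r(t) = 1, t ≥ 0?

The open loop has no poles at the origin → type 0 system.
K_p = lim_{s→0} G(s) = 2 / (12) = 1/6.
e_ss = 1/(1 + K_p) = 1/(7/6) = 6/7.

6/7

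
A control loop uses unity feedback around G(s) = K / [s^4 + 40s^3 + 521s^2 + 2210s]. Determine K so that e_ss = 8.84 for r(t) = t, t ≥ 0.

250

Factoring s from the denominator leaves a polynomial with constant term 2210, so the system is type 1.
K_v = lim_{s→0} s·G(s) = K / 2210 = (1/2210)·K.
e_ss = 1/K_v = 8.84 ⇒ K_v = 25/221 ⇒ K = (25/221)/(1/2210) = 250.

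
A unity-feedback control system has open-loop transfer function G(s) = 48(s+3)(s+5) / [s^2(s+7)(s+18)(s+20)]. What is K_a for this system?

System type = 2 (two poles at s=0).
K_a = lim_{s→0} s^2·G(s) = 48·3·5 / (7·18·20) = 2/7.

2/7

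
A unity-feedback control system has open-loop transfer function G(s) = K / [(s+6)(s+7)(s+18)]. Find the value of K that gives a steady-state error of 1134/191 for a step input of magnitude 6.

G(s) has no factors of s in the denominator, so the system is type 0.
K_p = lim_{s→0} G(s) = K / (6·7·18) = (1/756)·K.
e_ss = 6/(1 + K_p) = 1134/191 ⇒ 1 + (1/756)·K = 191/189 ⇒ K = 8.

8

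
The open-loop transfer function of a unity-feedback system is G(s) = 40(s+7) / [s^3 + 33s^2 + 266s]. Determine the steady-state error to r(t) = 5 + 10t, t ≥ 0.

Factoring s from the denominator leaves a polynomial with constant term 266, so the system is type 1. Treating each term separately:
  • 5: tracked with zero error.
  • 10t: e_ss = 10/K_v with K_v=20/19 → 9.5.
Total e_ss = 9.5.

9.5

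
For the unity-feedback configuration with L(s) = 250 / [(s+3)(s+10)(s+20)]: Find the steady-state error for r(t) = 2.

No free integrators in L(s): this is a type 0 system.
K_p = lim_{s→0} L(s) = 250 / (3·10·20) = 5/12.
e_ss = 2/(1 + K_p) = 2/(17/12) = 24/17.

24/17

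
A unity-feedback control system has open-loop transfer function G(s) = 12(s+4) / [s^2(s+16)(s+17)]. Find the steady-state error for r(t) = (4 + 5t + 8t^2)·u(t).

G(s) has two factors of s in the denominator, so the system is type 2. By superposition:
  • 4: tracked with zero error.
  • 5t: tracked with zero error.
  • 8t^2: e_ss = 16/K_a with K_a=3/17 → 272/3.
Total e_ss = 272/3.

272/3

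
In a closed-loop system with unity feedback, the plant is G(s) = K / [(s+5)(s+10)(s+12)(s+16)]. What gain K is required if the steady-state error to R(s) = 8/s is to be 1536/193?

The open loop has no poles at the origin → type 0 system.
K_p = lim_{s→0} G(s) = K / (5·10·12·16) = (1/9600)·K.
e_ss = 8/(1 + K_p) = 1536/193 ⇒ 1 + (1/9600)·K = 193/192 ⇒ K = 50.

50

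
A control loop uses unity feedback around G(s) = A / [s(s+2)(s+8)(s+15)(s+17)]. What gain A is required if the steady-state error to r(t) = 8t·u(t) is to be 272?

The open loop has one pole at the origin → type 1 system.
K_v = lim_{s→0} s·G(s) = A / (2·8·15·17) = (1/4080)·A.
e_ss = 8/K_v = 272 ⇒ K_v = 1/34 ⇒ A = (1/34)/(1/4080) = 120.

120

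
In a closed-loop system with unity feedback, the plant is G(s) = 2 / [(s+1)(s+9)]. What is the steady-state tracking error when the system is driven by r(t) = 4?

36/11

System type = 0 (no poles at s=0).
K_p = lim_{s→0} G(s) = 2 / (1·9) = 2/9.
e_ss = 4/(1 + K_p) = 4/(11/9) = 36/11.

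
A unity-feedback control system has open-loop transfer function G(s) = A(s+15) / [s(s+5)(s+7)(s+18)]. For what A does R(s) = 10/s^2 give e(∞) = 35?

12

System type = 1 (one pole at s=0).
K_v = lim_{s→0} s·G(s) = A·15 / (5·7·18) = (1/42)·A.
e_ss = 10/K_v = 35 ⇒ K_v = 2/7 ⇒ A = (2/7)/(1/42) = 12.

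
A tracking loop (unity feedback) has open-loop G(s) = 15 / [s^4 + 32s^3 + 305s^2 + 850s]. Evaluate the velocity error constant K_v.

The denominator has no term below 850s — 1 pole at s=0, type 1.
K_v = lim_{s→0} s·G(s) = 15 / 850 = 3/170.

3/170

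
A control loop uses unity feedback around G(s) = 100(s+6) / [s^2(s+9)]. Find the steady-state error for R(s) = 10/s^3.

G(s) has two factors of s in the denominator, so the system is type 2.
K_a = lim_{s→0} s^2·G(s) = 100·6 / (9) = 200/3.
r(t) = 5t^2 gives R(s) = 10/s^3.
e_ss = 10/K_a = 10/(200/3) = 0.15.

0.15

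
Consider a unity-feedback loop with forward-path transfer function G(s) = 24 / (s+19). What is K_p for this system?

24/19

System type = 0 (no poles at s=0).
K_p = lim_{s→0} G(s) = 24 / (19) = 24/19.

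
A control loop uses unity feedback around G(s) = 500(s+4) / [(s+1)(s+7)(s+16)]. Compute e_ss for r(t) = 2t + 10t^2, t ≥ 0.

G(s) has no factors of s in the denominator, so the system is type 0. Treating each term separately:
  • 2t: a type-0 system cannot track it, e_ss → ∞.
  • 10t^2: a type-0 system cannot track it, e_ss → ∞.
The unbounded component dominates.

infinity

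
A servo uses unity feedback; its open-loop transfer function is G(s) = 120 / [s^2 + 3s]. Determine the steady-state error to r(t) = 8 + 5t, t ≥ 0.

Factoring s from the denominator leaves a polynomial with constant term 3, so the system is type 1. By superposition:
  • 8: tracked with zero error.
  • 5t: e_ss = 5/K_v with K_v=40 → 0.125.
Total e_ss = 0.125.

0.125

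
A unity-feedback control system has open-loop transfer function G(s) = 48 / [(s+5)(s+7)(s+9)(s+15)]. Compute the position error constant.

16/1575

System type = 0 (no poles at s=0).
K_p = lim_{s→0} G(s) = 48 / (5·7·9·15) = 16/1575.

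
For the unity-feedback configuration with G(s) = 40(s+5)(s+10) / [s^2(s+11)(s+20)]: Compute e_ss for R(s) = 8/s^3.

0.88

Two free integrators in G(s): this is a type 2 system.
K_a = lim_{s→0} s^2·G(s) = 40·5·10 / (11·20) = 100/11.
r(t) = 4t^2 gives R(s) = 8/s^3.
e_ss = 8/K_a = 8/(100/11) = 0.88.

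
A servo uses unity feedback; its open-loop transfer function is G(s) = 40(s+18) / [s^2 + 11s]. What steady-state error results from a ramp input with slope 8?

Factoring s from the denominator leaves a polynomial with constant term 11, so the system is type 1.
K_v = lim_{s→0} s·G(s) = 40·18 / 11 = 720/11.
e_ss = 8/K_v = 8/(720/11) = 11/90.

11/90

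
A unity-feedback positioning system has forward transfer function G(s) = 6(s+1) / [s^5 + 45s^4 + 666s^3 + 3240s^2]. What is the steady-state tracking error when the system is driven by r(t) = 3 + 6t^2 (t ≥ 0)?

Lowest-order denominator term is 3240s^2, so the open loop has 2 poles at the origin → type 2 system. Taking each input component in turn:
  • 3: tracked with zero error.
  • 6t^2: e_ss = 12/K_a with K_a=1/540 → 6480.
Total e_ss = 6480.

6480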